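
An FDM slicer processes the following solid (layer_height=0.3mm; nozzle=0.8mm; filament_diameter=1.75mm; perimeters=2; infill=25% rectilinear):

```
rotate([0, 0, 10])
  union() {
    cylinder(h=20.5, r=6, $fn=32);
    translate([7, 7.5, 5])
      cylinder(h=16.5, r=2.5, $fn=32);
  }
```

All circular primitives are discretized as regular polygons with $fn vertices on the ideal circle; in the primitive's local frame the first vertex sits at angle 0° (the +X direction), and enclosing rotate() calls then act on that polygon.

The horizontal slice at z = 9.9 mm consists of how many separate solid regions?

At z = 9.9 mm: the cylinder: section is a regular 32-gon, circumradius r=6; the r=2.5 cylinder at (7, 7.5) contributes a regular 32-gon of circumradius 2.5; Combining (union): the 2 present regions are separate (no shared area or edge), so areas and boundary lengths simply add and each stays a separate island — 2 connected regions; (whole slice rotated 10° about Z — lengths, areas and connectivity unchanged). The result has 2 disconnected regions.

2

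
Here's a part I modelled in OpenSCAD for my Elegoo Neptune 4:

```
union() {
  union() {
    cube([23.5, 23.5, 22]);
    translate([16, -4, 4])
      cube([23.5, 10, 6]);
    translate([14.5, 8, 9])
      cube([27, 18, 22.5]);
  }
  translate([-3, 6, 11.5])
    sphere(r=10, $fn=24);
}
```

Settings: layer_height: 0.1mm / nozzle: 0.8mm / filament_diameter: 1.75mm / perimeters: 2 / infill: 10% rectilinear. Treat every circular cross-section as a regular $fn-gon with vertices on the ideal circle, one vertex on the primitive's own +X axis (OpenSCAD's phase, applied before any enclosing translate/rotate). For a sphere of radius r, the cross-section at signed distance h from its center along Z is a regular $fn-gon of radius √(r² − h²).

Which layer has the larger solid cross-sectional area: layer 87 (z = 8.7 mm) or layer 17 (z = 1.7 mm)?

layer 87 (z = 8.7 mm)

Layer 87 (z = 8.7): the cube (footprint 23.5×23.5) is included at this height (area 552.25 mm²); the 23.5×10 cube at (16, -4) contributes its full rectangle (area 235.00 mm²); the cube at (14.5, 8) does not reach this height (z outside [9, 31.5]); Combining (union): the regions partially overlap — summed areas 787.25 mm² minus the doubly-counted overlap 45.00 mm² gives 742.25 mm² — area = 742.25 mm²; the r=10 sphere at (-3, 6) contributes a regular 24-gon of circumradius √(10²−2.8²) = 9.600 (area = (24/2)·9.600²·sin(360°/24) = 286.23 mm²); Combining (union): the regions partially overlap — summed areas 1028.48 mm² minus the doubly-counted overlap 78.62 mm² gives 949.86 mm² — area = 949.86 mm². So its area = 949.86 mm². Layer 17 (z = 1.7): the cube is present — its section is the full 23.5×23.5 rectangle (area 552.25 mm²); the cube at (16, -4) does not reach this height (z outside [4, 10]); the cube at (14.5, 8) does not reach this height (z outside [9, 31.5]); Combining (union): only the 23.5×23.5 cube is present, so the union is just that shape — area = 552.25 mm²; the sphere at (-3, 6): section is a regular 24-gon, circumradius = √(r²−h²) = √(10²−9.8²) = 1.990 (area = (24/2)·1.990²·sin(360°/24) = 12.30 mm²); Combining (union): the 2 present regions are separate (no shared area or edge), so areas and boundary lengths simply add and each stays a separate island — area = 564.55 mm². So its area = 564.55 mm². Layer 87 is larger (949.86 vs 564.55 mm²).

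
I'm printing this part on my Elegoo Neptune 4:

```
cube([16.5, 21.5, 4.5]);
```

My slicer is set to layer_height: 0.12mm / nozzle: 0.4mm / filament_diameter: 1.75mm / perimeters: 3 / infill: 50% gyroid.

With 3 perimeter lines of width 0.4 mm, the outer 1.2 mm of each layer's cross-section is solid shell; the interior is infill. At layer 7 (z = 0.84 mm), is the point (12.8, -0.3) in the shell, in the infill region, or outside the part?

outside

At z = 0.84 mm: the cube is present — its section is the full 16.5×21.5 rectangle. Overall, the cross-section is a single solid region. The nearest boundary edge runs (0.00, 0.00)→(16.50, 0.00); distance from the point to it = 0.30 mm. The point is not inside any of the regions above, so it lies outside the cross-section (0.30 mm from the nearest boundary).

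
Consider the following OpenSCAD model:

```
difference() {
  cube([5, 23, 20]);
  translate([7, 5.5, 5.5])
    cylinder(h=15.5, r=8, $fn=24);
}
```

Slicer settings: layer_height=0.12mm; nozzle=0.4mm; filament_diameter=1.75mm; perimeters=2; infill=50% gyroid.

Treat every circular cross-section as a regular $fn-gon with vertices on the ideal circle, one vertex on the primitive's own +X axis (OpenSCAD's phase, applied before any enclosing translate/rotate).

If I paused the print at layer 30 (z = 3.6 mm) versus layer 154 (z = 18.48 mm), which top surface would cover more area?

Layer 30 (z = 3.6): the cube is present — its section is the full 5×23 rectangle (area 115.00 mm²); the cylinder at (7, 5.5) is not intersected at this z (z outside [5.5, 21]); Subtracting the remaining from the first: none of the subtracted shapes is present at this height, so the 5×23 cube is unchanged — area = 115.00 mm². So its area = 115.00 mm². Layer 154 (z = 18.48): the 5×23 cube contributes its full rectangle (area 115.00 mm²); the cylinder at (7, 5.5): section is a regular 24-gon, circumradius r=8 (area = (24/2)·8.000²·sin(360°/24) = 198.77 mm²); Taking the first minus the rest: starting from the 5×23 cube (115.00 mm²), the r=8 cylinder at (7, 5.5) partially overlaps it — only the 58.05 mm² overlap (of its 198.77 mm²) is removed, clipping the outline — area = 56.95 mm². So its area = 56.95 mm². Layer 30 is larger (115.00 vs 56.95 mm²).

layer 30 (z = 3.6 mm)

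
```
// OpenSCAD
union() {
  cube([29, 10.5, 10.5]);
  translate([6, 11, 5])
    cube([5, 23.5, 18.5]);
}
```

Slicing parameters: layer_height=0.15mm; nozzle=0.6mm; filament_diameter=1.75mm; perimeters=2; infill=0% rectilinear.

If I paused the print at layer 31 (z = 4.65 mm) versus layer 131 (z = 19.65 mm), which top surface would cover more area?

layer 31 (z = 4.65 mm)

Layer 31 (z = 4.65): the cube is present — its section is the full 29×10.5 rectangle (area 304.50 mm²); the cube at (6, 11) does not reach this height (z outside [5, 23.5]); Combining (union): only the 29×10.5 cube is present, so the union is just that shape — area = 304.50 mm². So its area = 304.50 mm². Layer 131 (z = 19.65): the cube is not intersected at this z (z outside [0, 10.5]); the cube at (6, 11) (footprint 5×23.5) is included at this height (area 117.50 mm²); Combining (union): only the 5×23.5 cube at (6, 11) is present, so the union is just that shape — area = 117.50 mm². So its area = 117.50 mm². Layer 31 is larger (304.50 vs 117.50 mm²).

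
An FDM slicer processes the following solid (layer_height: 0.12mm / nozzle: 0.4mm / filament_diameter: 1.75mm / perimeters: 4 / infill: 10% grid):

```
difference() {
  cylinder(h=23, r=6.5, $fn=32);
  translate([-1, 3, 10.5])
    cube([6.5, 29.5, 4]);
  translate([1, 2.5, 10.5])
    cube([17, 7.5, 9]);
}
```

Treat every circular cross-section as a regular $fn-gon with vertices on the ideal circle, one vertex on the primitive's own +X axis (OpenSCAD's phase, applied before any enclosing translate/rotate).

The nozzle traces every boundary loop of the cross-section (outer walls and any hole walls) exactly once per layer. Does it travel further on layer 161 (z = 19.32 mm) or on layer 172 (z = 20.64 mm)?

layer 161 (z = 19.32 mm)

Layer 161 (z = 19.32): the r=6.5 cylinder gives a regular 32-gon of circumradius 6.5 (constant along its height) (perimeter = 2·32·6.500·sin(180°/32) = 40.78 mm); the cube at (-1, 3) is not intersected at this z (z outside [10.5, 14.5]); the 17×7.5 cube at (1, 2.5) contributes its full rectangle (perimeter 49.00 mm); After the difference (first − rest): starting from the r=6.5 cylinder, the 17×7.5 cube at (1, 2.5) partially overlaps it — only the 13.23 mm² overlap (of its 127.50 mm²) is removed, clipping the outline — boundary = 43.05 mm. So its perimeter = 43.05 mm. Layer 172 (z = 20.64): the r=6.5 cylinder contributes a regular 32-gon of circumradius 6.5 (perimeter = 2·32·6.500·sin(180°/32) = 40.78 mm); the cube at (-1, 3) is not intersected at this z (z outside [10.5, 14.5]); the cube at (1, 2.5) does not reach this height (z outside [10.5, 19.5]); Subtracting the remaining from the first: none of the subtracted shapes is present at this height, so the r=6.5 cylinder is unchanged — boundary = 40.78 mm. So its perimeter = 40.78 mm. Layer 161 is larger (43.05 vs 40.78 mm).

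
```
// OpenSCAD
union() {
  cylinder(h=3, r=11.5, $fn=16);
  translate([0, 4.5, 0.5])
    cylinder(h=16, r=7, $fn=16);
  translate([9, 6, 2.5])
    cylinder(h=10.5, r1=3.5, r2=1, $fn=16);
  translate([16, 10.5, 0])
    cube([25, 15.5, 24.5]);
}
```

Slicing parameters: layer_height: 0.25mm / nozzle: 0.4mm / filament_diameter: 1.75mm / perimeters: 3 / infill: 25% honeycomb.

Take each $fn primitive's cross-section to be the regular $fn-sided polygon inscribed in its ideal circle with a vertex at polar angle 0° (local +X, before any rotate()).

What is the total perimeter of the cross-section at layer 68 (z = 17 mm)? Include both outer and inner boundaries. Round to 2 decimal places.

At z = 17 mm: the cylinder is not intersected at this z (z outside [0, 3]); the cylinder at (0, 4.5) is absent (z outside [0.5, 16.5]); the cone at (9, 6) is not intersected at this z (z outside [2.5, 13]); the cube at (16, 10.5) (footprint 25×15.5) is included at this height (perimeter 81.00 mm); Combining (union): only the 25×15.5 cube at (16, 10.5) is present, so the union is just that shape — boundary = 81.00 mm. Overall, the cross-section is a single solid region. Total boundary length (outer) = 81.00 mm.

81.00 mm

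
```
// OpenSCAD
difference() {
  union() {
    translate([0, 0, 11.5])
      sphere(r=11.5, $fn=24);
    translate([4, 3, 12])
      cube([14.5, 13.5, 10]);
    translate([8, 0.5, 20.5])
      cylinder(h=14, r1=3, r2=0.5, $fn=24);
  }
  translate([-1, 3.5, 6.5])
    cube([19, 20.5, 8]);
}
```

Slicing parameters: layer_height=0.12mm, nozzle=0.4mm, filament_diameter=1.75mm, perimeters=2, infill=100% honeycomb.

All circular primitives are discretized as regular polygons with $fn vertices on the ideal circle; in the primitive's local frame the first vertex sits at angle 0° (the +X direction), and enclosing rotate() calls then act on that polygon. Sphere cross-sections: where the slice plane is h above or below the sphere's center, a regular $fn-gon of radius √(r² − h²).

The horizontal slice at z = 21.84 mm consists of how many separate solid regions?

2

At z = 21.84 mm: the r=11.5 sphere slices to a regular 24-gon of circumradius 5.033 (√(r²−h²) with h=10.34 from center); the cube at (4, 3) is present — its section is the full 14.5×13.5 rectangle; the cone at (8, 0.5): at t=0.096 of its height the radius interpolates to r₁+(r₂−r₁)t = 2.761, giving a regular 24-gon of that circumradius; Merging all regions: the regions partially overlap (shared area 0.37 mm²), so overlapping operands fuse into one piece — 2 connected regions; the cube at (-1, 3.5) does not reach this height (z outside [6.5, 14.5]); After the difference (first − rest): none of the subtracted shapes is present at this height, so the result so far is unchanged — 2 connected regions. The result has 2 disconnected regions.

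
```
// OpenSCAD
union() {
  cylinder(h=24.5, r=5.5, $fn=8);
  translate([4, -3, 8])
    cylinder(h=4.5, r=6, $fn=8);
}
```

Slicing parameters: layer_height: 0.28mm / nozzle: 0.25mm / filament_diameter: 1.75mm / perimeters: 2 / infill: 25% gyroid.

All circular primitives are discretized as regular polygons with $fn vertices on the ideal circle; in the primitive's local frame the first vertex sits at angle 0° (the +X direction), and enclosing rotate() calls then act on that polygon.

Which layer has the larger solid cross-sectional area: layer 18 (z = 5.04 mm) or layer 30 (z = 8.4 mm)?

Layer 18 (z = 5.04): the r=5.5 cylinder gives a regular 8-gon of circumradius 5.5 (constant along its height) (area = (8/2)·5.500²·sin(360°/8) = 85.56 mm²); the cylinder at (4, -3) does not reach this height (z outside [8, 12.5]); Merging all regions: only the r=5.5 cylinder is present, so the union is just that shape — area = 85.56 mm². So its area = 85.56 mm². Layer 30 (z = 8.4): the cylinder: section is a regular 8-gon, circumradius r=5.5 (area = (8/2)·5.500²·sin(360°/8) = 85.56 mm²); the cylinder at (4, -3): section is a regular 8-gon, circumradius r=6 (area = (8/2)·6.000²·sin(360°/8) = 101.82 mm²); Merging all regions: the regions partially overlap — summed areas 187.38 mm² minus the doubly-counted overlap 40.94 mm² gives 146.44 mm² — area = 146.44 mm². So its area = 146.44 mm². Layer 30 is larger (146.44 vs 85.56 mm²).

layer 30 (z = 8.4 mm)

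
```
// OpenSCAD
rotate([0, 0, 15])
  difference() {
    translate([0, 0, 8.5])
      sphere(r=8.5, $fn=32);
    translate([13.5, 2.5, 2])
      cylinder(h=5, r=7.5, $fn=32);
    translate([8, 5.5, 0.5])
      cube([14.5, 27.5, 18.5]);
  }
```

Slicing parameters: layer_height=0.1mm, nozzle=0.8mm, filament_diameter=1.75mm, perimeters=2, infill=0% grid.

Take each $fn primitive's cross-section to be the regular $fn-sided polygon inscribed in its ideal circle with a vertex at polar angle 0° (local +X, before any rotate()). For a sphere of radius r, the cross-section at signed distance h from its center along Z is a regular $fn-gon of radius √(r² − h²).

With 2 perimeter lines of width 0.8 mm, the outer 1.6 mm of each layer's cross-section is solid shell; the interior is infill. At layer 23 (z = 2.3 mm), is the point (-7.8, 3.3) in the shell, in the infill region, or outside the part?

outside

At z = 2.3 mm: the r=8.5 sphere contributes a regular 32-gon of circumradius √(8.5²−6.2²) = 5.815; the cylinder at (13.5, 2.5): section is a regular 32-gon, circumradius r=7.5; the cube at (8, 5.5) is present — its section is the full 14.5×27.5 rectangle; Taking the first minus the rest: starting from the r=8.5 sphere, the r=7.5 cylinder at (13.5, 2.5) misses the remaining region (no effect); the 14.5×27.5 cube at (8, 5.5) misses the remaining region (no effect) — 1 connected region; (whole slice rotated 15° about Z — lengths, areas and connectivity unchanged). Overall, the cross-section is a single solid region. Undo the 15° rotation: the query point maps to (-6.680, 5.206) in the un-rotated model frame. The nearest boundary edge runs (-4.83, 3.23)→(-4.11, 4.11); distance from the point to it = 2.68 mm. The point is not inside any of the regions above, so it lies outside the cross-section (2.68 mm from the nearest boundary).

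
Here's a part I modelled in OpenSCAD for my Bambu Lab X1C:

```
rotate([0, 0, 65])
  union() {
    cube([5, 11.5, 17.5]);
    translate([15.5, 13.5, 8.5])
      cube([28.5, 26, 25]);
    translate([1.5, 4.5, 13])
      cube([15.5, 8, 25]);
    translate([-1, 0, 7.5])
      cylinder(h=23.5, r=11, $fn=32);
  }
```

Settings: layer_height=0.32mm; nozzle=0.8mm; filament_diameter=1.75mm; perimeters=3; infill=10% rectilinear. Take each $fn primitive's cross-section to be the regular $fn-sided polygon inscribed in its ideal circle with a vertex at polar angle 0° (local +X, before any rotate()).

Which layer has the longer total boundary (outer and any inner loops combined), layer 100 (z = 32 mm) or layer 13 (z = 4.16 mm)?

Layer 100 (z = 32): the cube is not intersected at this z (z outside [0, 17.5]); the cube at (15.5, 13.5) is present — its section is the full 28.5×26 rectangle (perimeter 109.00 mm); the 15.5×8 cube at (1.5, 4.5) contributes its full rectangle (perimeter 47.00 mm); the cylinder at (-1, 0) is not intersected at this z (z outside [7.5, 31]); Merging all regions: the 2 present regions are separate (no shared area or edge), so areas and boundary lengths simply add and each stays a separate island — boundary = 156.00 mm; (whole slice rotated 65° about Z — lengths, areas and connectivity unchanged). So its perimeter = 156.00 mm. Layer 13 (z = 4.16): the 5×11.5 cube contributes its full rectangle (perimeter 33.00 mm); the cube at (15.5, 13.5) is absent (z outside [8.5, 33.5]); the cube at (1.5, 4.5) does not reach this height (z outside [13, 38]); the cylinder at (-1, 0) does not reach this height (z outside [7.5, 31]); Combining (union): only the 5×11.5 cube is present, so the union is just that shape — boundary = 33.00 mm; (rotated 65° about Z; rotation is an isometry so areas/perimeters/island counts are preserved). So its perimeter = 33.00 mm. Layer 100 is larger (156.00 vs 33.00 mm).

layer 100 (z = 32 mm)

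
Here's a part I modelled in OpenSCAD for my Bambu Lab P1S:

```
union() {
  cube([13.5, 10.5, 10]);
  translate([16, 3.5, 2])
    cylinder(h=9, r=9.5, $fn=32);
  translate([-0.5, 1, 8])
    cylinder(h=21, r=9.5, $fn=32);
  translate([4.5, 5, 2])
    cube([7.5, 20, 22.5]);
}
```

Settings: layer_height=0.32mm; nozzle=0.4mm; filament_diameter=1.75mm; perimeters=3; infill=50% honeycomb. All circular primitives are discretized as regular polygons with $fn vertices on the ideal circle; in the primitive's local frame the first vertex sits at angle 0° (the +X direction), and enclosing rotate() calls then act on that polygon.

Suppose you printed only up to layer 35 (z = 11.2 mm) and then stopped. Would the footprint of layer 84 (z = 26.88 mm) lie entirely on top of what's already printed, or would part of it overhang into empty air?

entirely on top

Compare the two slices. At z = 11.2: the cube does not reach this height (z outside [0, 10]); the cylinder at (16, 3.5) is not intersected at this z (z outside [2, 11]); the cylinder at (-0.5, 1): section is a regular 32-gon, circumradius r=9.5 (area = (32/2)·9.500²·sin(360°/32) = 281.71 mm²); the cube at (4.5, 5) is present — its section is the full 7.5×20 rectangle (area 150.00 mm²); Taking the union: the regions partially overlap — summed areas 431.71 mm² minus the doubly-counted overlap 8.66 mm² gives 423.05 mm² — area = 423.05 mm². At z = 26.88: the cube is absent (z outside [0, 10]); the cylinder at (16, 3.5) does not reach this height (z outside [2, 11]); the r=9.5 cylinder at (-0.5, 1) gives a regular 32-gon of circumradius 9.5 (constant along its height) (area = (32/2)·9.500²·sin(360°/32) = 281.71 mm²); the cube at (4.5, 5) is absent (z outside [2, 24.5]); Combining (union): only the r=9.5 cylinder at (-0.5, 1) is present, so the union is just that shape — area = 281.71 mm². Checking containment: the cross-section at z = 26.88 is a subset of the cross-section at z = 11.2.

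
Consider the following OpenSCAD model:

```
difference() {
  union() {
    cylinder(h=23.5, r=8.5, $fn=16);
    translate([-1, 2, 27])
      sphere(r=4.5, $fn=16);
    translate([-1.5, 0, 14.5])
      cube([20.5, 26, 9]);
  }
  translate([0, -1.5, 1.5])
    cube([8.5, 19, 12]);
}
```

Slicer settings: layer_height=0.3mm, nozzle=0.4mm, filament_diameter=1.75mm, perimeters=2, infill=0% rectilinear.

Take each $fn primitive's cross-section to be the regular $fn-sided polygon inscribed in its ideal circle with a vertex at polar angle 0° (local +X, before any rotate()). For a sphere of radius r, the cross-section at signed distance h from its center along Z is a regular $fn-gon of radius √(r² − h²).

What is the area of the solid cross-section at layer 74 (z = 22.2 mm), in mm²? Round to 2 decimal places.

686.37 mm²

At z = 22.2 mm: the cylinder: section is a regular 16-gon, circumradius r=8.5 (area = (16/2)·8.500²·sin(360°/16) = 221.19 mm²); the sphere at (-1, 2) is absent (|z−center|=4.800 > r=4.5); the cube at (-1.5, 0) (footprint 20.5×26) is included at this height (area 533.00 mm²); Combining (union): the regions partially overlap — summed areas 754.19 mm² minus the doubly-counted overlap 67.82 mm² gives 686.37 mm² — area = 686.37 mm²; the cube at (0, -1.5) is not intersected at this z (z outside [1.5, 13.5]); Subtracting the remaining from the first: none of the subtracted shapes is present at this height, so the result so far is unchanged — area = 686.37 mm². Overall, the cross-section is a single solid region. Net area = 686.37 mm².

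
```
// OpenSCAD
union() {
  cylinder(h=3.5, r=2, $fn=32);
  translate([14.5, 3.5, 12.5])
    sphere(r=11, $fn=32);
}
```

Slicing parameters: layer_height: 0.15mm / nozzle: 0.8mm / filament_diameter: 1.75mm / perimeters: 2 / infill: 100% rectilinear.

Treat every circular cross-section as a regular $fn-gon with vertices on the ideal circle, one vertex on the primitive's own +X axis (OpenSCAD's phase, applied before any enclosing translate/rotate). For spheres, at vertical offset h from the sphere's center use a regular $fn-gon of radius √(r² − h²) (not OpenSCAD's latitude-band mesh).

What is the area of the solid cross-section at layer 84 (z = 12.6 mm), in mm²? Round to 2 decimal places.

377.66 mm²

At z = 12.6 mm: the cylinder is not intersected at this z (z outside [0, 3.5]); the r=11 sphere at (14.5, 3.5) slices to a regular 32-gon of circumradius 11.000 (√(r²−h²) with h=0.1 from center) (area = (32/2)·11.000²·sin(360°/32) = 377.66 mm²); Taking the union: only the r=11 sphere at (14.5, 3.5) is present, so the union is just that shape — area = 377.66 mm². Overall, the cross-section is a single solid region. Net area = 377.66 mm².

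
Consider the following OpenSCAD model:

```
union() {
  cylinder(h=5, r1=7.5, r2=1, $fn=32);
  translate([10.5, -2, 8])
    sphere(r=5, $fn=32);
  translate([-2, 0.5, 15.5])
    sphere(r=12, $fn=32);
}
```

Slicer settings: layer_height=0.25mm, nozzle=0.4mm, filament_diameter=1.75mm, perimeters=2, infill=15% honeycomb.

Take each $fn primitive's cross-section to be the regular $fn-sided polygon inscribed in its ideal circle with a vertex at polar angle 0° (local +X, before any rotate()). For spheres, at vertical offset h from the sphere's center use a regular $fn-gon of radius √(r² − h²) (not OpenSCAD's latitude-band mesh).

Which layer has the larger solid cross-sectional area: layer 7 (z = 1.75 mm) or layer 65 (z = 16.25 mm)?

Layer 7 (z = 1.75): the cone contributes a regular 32-gon of circumradius 5.225 (interpolated between r1=7.5 and r2=1 at t=0.350) (area = (32/2)·5.225²·sin(360°/32) = 85.22 mm²); the sphere at (10.5, -2) does not reach this height (|z−center|=6.250 > r=5); the sphere at (-2, 0.5) is absent (|z−center|=13.750 > r=12); Merging all regions: only the cone is present, so the union is just that shape — area = 85.22 mm². So its area = 85.22 mm². Layer 65 (z = 16.25): the cone is absent (z outside [0, 5]); the sphere at (10.5, -2) is absent (|z−center|=8.250 > r=5); the r=12 sphere at (-2, 0.5) slices to a regular 32-gon of circumradius 11.977 (√(r²−h²) with h=0.75 from center) (area = (32/2)·11.977²·sin(360°/32) = 447.73 mm²); Merging all regions: only the r=12 sphere at (-2, 0.5) is present, so the union is just that shape — area = 447.73 mm². So its area = 447.73 mm². Layer 65 is larger (447.73 vs 85.22 mm²).

layer 65 (z = 16.25 mm)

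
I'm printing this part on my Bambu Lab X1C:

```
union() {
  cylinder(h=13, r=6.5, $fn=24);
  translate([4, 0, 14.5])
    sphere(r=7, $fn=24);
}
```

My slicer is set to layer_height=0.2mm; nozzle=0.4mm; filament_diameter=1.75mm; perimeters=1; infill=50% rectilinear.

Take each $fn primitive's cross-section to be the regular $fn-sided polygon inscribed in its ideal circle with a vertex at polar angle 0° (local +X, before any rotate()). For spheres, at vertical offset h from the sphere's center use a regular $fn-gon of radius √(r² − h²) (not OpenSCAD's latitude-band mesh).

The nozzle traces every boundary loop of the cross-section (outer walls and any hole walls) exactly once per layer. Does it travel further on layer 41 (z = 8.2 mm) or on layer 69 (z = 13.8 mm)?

layer 69 (z = 13.8 mm)

Layer 41 (z = 8.2): the r=6.5 cylinder contributes a regular 24-gon of circumradius 6.5 (perimeter = 2·24·6.500·sin(180°/24) = 40.72 mm); the sphere at (4, 0): section is a regular 24-gon, circumradius = √(r²−h²) = √(7²−6.3²) = 3.051 (perimeter = 2·24·3.051·sin(180°/24) = 19.12 mm); Combining (union): the regions partially overlap (shared area 27.14 mm²), so the edge portions inside another operand are dropped and the merged outline is re-measured after clipping — boundary = 41.18 mm. So its perimeter = 41.18 mm. Layer 69 (z = 13.8): the cylinder is absent (z outside [0, 13]); the r=7 sphere at (4, 0) slices to a regular 24-gon of circumradius 6.965 (√(r²−h²) with h=0.7 from center) (perimeter = 2·24·6.965·sin(180°/24) = 43.64 mm); Merging all regions: only the r=7 sphere at (4, 0) is present, so the union is just that shape — boundary = 43.64 mm. So its perimeter = 43.64 mm. Layer 69 is larger (43.64 vs 41.18 mm).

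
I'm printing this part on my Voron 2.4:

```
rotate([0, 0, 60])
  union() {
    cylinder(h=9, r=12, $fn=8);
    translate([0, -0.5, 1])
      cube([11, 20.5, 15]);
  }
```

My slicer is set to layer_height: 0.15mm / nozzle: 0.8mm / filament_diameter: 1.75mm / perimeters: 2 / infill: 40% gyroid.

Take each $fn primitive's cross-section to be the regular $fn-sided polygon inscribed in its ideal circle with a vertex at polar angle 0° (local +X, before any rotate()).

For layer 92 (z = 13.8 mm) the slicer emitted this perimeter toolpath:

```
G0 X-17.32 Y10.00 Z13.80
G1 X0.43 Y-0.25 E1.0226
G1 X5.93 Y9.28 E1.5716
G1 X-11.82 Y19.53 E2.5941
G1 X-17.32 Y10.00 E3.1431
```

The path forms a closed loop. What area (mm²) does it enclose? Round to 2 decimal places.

Apply the shoelace formula to the sequence of (X, Y) vertices; enclosed area = 225.53 mm².

225.53 mm²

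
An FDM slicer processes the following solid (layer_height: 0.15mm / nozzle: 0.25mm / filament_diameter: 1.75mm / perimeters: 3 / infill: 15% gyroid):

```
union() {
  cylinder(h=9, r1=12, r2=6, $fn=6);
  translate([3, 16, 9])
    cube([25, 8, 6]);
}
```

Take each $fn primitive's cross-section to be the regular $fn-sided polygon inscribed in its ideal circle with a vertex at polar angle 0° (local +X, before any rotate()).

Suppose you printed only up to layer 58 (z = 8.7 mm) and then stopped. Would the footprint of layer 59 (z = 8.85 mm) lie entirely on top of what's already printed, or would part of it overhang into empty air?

Compare the two slices. At z = 8.7: the cone contributes a regular 6-gon of circumradius 6.200 (interpolated between r1=12 and r2=6 at t=0.967) (area = (6/2)·6.200²·sin(360°/6) = 99.87 mm²); the cube at (3, 16) does not reach this height (z outside [9, 15]); Combining (union): only the cone is present, so the union is just that shape — area = 99.87 mm². At z = 8.85: the cone: at t=0.983 of its height the radius interpolates to r₁+(r₂−r₁)t = 6.100, giving a regular 6-gon of that circumradius (area = (6/2)·6.100²·sin(360°/6) = 96.67 mm²); the cube at (3, 16) does not reach this height (z outside [9, 15]); Combining (union): only the cone is present, so the union is just that shape — area = 96.67 mm². Checking containment: the cross-section at z = 8.85 is a subset of the cross-section at z = 8.7.

entirely on top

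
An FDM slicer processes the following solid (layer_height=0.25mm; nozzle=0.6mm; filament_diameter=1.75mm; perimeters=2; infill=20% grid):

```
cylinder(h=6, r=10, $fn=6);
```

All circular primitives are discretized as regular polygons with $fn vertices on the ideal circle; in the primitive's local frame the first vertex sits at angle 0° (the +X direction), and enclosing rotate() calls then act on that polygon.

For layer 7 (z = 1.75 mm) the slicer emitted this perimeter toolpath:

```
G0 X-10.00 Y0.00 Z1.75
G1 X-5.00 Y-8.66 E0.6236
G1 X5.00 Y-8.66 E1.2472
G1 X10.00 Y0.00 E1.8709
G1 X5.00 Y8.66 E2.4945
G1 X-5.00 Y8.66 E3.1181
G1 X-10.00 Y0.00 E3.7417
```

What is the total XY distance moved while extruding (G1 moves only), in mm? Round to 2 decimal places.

60.00 mm

Sum the Euclidean lengths of each G1 segment: total = 60.00 mm.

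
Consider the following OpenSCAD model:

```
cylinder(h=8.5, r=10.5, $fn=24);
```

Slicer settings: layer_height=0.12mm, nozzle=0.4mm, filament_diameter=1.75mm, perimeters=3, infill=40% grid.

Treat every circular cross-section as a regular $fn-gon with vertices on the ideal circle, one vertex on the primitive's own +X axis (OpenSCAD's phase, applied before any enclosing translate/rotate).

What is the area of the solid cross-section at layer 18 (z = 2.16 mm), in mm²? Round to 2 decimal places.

At z = 2.16 mm: the r=10.5 cylinder gives a regular 24-gon of circumradius 10.5 (constant along its height) (area = (24/2)·10.500²·sin(360°/24) = 342.42 mm²). Overall, the cross-section is a single solid region. Net area = 342.42 mm².

342.42 mm²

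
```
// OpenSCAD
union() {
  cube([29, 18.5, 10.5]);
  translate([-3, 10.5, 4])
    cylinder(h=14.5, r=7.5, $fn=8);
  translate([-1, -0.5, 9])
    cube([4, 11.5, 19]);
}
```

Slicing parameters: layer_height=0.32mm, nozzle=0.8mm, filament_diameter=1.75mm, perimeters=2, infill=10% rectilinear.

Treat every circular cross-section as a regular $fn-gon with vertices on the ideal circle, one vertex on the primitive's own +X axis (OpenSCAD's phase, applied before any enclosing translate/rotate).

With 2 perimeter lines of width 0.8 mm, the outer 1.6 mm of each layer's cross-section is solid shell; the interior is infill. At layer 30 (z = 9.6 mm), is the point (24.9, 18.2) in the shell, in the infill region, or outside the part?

At z = 9.6 mm: the cube is present — its section is the full 29×18.5 rectangle; the r=7.5 cylinder at (-3, 10.5) contributes a regular 8-gon of circumradius 7.5; the cube at (-1, -0.5) is present — its section is the full 4×11.5 rectangle; Taking the union: the regions partially overlap (shared area 78.24 mm²), so overlapping operands fuse into one piece — 1 connected region. Overall, the cross-section is a single solid region. The nearest boundary edge runs (0.00, 18.50)→(29.00, 18.50); distance from the point to it = 0.30 mm. The point is inside the cross-section, 0.30 mm from the nearest boundary — within the 1.6 mm shell band (2 × 0.8).

shell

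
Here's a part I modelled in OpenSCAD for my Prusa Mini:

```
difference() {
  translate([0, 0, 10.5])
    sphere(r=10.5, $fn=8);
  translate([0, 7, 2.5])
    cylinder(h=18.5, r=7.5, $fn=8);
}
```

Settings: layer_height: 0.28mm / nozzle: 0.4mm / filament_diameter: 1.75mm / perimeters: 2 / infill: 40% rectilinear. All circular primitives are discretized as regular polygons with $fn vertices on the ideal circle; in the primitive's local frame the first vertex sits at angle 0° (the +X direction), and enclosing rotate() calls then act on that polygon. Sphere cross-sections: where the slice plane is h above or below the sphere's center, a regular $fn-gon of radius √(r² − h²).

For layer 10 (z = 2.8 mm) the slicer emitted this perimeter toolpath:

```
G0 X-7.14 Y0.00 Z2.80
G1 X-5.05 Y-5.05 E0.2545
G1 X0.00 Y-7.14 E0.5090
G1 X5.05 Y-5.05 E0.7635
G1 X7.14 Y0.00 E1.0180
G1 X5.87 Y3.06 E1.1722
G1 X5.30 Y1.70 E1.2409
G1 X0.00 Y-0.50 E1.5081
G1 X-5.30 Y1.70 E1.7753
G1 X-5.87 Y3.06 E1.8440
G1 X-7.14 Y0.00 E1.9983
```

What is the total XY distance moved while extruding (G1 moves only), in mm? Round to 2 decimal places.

Sum the Euclidean lengths of each G1 segment: total = 42.91 mm.

42.91 mm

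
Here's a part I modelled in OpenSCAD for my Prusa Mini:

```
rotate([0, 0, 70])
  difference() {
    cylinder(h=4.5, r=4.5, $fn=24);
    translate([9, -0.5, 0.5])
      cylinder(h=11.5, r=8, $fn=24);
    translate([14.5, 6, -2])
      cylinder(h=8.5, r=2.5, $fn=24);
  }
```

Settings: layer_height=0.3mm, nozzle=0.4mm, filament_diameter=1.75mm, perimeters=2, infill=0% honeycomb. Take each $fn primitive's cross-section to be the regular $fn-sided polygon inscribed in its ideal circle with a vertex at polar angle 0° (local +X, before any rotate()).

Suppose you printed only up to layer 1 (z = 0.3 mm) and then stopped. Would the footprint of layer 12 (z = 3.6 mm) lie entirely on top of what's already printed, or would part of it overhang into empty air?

Compare the two slices. At z = 0.3: the r=4.5 cylinder contributes a regular 24-gon of circumradius 4.5 (area = (24/2)·4.500²·sin(360°/24) = 62.89 mm²); the cylinder at (9, -0.5) is absent (z outside [0.5, 12]); the cylinder at (14.5, 6): section is a regular 24-gon, circumradius r=2.5 (area = (24/2)·2.500²·sin(360°/24) = 19.41 mm²); After the difference (first − rest): starting from the r=4.5 cylinder (62.89 mm²), the r=2.5 cylinder at (14.5, 6) misses the remaining region (no effect) — area = 62.89 mm²; (whole slice rotated 70° about Z — lengths, areas and connectivity unchanged). At z = 3.6: the r=4.5 cylinder contributes a regular 24-gon of circumradius 4.5 (area = (24/2)·4.500²·sin(360°/24) = 62.89 mm²); the cylinder at (9, -0.5): section is a regular 24-gon, circumradius r=8 (area = (24/2)·8.000²·sin(360°/24) = 198.77 mm²); the r=2.5 cylinder at (14.5, 6) gives a regular 24-gon of circumradius 2.5 (constant along its height) (area = (24/2)·2.500²·sin(360°/24) = 19.41 mm²); Taking the first minus the rest: starting from the r=4.5 cylinder (62.89 mm²), the r=8 cylinder at (9, -0.5) partially overlaps it — only the 18.90 mm² overlap (of its 198.77 mm²) is removed, clipping the outline; the r=2.5 cylinder at (14.5, 6) misses the remaining region (no effect) — area = 43.99 mm²; (rotated 70° about Z; rotation is an isometry so areas/perimeters/island counts are preserved). Checking containment: the cross-section at z = 3.6 is a subset of the cross-section at z = 0.3.

entirely on top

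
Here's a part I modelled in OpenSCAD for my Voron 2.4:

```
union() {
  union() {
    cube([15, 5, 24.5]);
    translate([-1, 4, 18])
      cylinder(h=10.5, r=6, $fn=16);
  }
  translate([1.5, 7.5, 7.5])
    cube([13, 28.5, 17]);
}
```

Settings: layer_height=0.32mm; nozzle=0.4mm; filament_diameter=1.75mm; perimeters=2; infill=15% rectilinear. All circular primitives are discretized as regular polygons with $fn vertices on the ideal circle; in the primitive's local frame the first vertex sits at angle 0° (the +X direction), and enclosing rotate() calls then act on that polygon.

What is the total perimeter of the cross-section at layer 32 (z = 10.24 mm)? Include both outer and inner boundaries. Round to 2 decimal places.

123.00 mm

At z = 10.24 mm: the cube (footprint 15×5) is included at this height (perimeter 40.00 mm); the cylinder at (-1, 4) does not reach this height (z outside [18, 28.5]); Merging all regions: only the 15×5 cube is present, so the union is just that shape — boundary = 40.00 mm; the 13×28.5 cube at (1.5, 7.5) contributes its full rectangle (perimeter 83.00 mm); Combining (union): the 2 present regions are separate (no shared area or edge), so areas and boundary lengths simply add and each stays a separate island — boundary = 123.00 mm. Overall, the cross-section has 2 separate islands. Total boundary length (outer) = 123.00 mm.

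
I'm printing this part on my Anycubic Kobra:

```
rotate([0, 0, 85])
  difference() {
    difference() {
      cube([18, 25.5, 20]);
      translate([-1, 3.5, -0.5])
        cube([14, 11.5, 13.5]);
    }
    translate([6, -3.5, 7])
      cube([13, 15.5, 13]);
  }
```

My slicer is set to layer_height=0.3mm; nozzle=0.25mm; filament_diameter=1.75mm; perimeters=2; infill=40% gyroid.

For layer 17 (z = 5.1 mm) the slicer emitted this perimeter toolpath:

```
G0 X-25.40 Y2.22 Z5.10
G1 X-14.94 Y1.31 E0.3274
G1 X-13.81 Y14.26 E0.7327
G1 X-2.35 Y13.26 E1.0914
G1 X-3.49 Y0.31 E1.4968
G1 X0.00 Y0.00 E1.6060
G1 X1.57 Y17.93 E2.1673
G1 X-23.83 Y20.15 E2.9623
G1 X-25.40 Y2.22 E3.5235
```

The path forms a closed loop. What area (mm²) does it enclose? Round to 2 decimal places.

Apply the shoelace formula to the sequence of (X, Y) vertices; enclosed area = 309.35 mm².

309.35 mm²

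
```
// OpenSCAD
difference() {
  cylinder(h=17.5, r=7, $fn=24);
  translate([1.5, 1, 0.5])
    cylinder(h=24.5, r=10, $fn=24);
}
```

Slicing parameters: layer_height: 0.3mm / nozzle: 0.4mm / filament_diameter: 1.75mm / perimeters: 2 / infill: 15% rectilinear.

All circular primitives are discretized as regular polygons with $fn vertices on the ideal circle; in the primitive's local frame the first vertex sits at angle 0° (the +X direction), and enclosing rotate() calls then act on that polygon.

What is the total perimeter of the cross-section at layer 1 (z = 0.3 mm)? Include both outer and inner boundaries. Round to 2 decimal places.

43.86 mm

At z = 0.3 mm: the cylinder: section is a regular 24-gon, circumradius r=7 (perimeter = 2·24·7.000·sin(180°/24) = 43.86 mm); the cylinder at (1.5, 1) is not intersected at this z (z outside [0.5, 25]); Subtracting the remaining from the first: none of the subtracted shapes is present at this height, so the r=7 cylinder is unchanged — boundary = 43.86 mm. Overall, the cross-section is a single solid region. Total boundary length (outer) = 43.86 mm.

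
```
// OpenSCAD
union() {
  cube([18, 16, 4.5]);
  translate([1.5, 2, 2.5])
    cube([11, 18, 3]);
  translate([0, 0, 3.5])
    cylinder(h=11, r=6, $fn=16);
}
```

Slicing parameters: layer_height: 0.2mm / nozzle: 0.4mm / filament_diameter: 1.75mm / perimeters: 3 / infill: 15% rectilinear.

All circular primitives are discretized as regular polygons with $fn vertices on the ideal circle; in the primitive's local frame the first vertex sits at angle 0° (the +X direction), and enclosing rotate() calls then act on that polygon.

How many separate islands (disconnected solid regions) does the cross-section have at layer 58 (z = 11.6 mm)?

1

At z = 11.6 mm: the cube does not reach this height (z outside [0, 4.5]); the cube at (1.5, 2) is not intersected at this z (z outside [2.5, 5.5]); the r=6 cylinder contributes a regular 16-gon of circumradius 6; Combining (union): only the r=6 cylinder is present, so the union is just that shape — 1 connected region. Overall, the cross-section is a single solid region. Island count = 1.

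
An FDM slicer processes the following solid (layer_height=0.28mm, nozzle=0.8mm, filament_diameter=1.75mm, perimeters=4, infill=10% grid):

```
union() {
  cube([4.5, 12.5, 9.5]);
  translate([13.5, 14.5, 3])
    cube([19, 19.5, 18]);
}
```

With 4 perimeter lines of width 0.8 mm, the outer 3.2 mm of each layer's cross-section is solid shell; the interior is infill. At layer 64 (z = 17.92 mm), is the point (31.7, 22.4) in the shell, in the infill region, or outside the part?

At z = 17.92 mm: the cube does not reach this height (z outside [0, 9.5]); the cube at (13.5, 14.5) is present — its section is the full 19×19.5 rectangle; Merging all regions: only the 19×19.5 cube at (13.5, 14.5) is present, so the union is just that shape — 1 connected region. Overall, the cross-section is a single solid region. The nearest boundary edge runs (32.50, 14.50)→(32.50, 34.00); distance from the point to it = 0.80 mm. The point is inside the cross-section, 0.80 mm from the nearest boundary — within the 3.2 mm shell band (4 × 0.8).

shell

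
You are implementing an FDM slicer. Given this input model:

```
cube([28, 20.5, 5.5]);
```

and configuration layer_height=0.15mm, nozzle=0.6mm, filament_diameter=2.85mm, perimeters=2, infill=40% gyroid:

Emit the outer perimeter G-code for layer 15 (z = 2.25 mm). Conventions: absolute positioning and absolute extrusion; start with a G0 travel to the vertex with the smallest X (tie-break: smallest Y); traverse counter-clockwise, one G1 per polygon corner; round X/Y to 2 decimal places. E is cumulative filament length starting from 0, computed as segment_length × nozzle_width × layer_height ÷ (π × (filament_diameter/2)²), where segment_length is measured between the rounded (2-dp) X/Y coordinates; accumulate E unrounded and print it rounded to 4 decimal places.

At z = 2.25 mm: the cube (footprint 28×20.5) is included at this height. The outline is a single polygon with 4 vertices. Extrusion per mm of travel: 0.6 × 0.15 / (π × 1.425²) = 0.014108. Accumulating E over each segment gives final E = 1.3685.

G0 X0.00 Y0.00 Z2.25
G1 X28.00 Y0.00 E0.3950
G1 X28.00 Y20.50 E0.6842
G1 X0.00 Y20.50 E1.0793
G1 X0.00 Y0.00 E1.3685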